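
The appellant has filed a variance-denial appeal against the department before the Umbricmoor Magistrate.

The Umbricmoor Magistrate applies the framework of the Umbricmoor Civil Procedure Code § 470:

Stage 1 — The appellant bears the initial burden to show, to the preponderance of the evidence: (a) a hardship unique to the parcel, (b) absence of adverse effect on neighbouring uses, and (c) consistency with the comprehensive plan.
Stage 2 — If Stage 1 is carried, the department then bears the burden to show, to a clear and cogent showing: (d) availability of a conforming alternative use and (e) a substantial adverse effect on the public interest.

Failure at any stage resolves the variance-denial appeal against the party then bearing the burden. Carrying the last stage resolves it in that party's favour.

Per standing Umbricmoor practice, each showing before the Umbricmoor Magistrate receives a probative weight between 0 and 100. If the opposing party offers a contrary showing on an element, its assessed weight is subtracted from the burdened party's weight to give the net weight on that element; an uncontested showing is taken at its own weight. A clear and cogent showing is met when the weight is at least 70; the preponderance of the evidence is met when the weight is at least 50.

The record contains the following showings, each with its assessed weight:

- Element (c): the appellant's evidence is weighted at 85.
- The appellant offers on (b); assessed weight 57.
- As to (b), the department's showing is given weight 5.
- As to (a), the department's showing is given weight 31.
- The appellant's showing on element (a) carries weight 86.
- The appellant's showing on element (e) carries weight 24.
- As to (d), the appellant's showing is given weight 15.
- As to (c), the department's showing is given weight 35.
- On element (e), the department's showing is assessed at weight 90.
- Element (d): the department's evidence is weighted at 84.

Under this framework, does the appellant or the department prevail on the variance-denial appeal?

appellant

Stage 1 — burden on appellant; standard: the preponderance of the evidence (weight is at least 50).
    (a): 86 − 31 = 55 ≥ 50 [met]
    (b): 57 − 5 = 52 ≥ 50 [met]
    (c): 85 − 35 = 50 ≥ 50 [met]
  All elements met. The burden passes to the department.
Stage 2 — burden on department; standard: a clear and cogent showing (weight is at least 70).
    (d): 84 − 15 = 69 < 70 [not met]
    (e): 90 − 24 = 66 < 70 [not met]
  Not every element is met, so the department fails to carry Stage 2.
So the appellant prevails.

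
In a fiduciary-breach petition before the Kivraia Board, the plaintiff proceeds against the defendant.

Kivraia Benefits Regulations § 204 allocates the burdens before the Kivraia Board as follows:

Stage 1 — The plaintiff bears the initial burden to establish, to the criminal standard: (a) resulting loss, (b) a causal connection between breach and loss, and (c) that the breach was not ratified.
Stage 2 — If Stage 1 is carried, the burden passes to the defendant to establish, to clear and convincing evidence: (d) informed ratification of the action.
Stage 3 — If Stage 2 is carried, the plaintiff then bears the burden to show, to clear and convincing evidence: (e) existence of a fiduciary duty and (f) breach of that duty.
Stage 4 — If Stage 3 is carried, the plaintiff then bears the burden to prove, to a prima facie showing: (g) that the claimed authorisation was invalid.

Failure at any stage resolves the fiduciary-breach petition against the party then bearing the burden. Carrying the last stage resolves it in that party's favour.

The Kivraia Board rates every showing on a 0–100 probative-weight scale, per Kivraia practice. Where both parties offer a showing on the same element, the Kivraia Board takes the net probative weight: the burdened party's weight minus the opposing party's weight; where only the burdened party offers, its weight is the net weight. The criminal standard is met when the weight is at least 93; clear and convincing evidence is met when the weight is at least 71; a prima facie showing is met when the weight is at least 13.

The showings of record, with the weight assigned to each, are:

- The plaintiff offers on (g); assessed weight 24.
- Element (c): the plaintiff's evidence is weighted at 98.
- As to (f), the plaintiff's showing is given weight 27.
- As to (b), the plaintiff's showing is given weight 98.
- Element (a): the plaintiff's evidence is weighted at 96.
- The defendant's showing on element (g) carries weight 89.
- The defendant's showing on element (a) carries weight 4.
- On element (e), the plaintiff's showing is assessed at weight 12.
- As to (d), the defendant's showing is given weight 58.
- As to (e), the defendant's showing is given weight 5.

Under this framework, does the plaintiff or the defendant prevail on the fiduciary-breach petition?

Stage 1 — burden on plaintiff; standard: the criminal standard (weight is at least 93).
    (a): 96 − 4 = 92 < 93 [not met]
    (b): 98 ≥ 93 [met]
    (c): 98 ≥ 93 [met]
  Not every element is met, so the plaintiff fails to carry Stage 1.
So the defendant prevails.

defendant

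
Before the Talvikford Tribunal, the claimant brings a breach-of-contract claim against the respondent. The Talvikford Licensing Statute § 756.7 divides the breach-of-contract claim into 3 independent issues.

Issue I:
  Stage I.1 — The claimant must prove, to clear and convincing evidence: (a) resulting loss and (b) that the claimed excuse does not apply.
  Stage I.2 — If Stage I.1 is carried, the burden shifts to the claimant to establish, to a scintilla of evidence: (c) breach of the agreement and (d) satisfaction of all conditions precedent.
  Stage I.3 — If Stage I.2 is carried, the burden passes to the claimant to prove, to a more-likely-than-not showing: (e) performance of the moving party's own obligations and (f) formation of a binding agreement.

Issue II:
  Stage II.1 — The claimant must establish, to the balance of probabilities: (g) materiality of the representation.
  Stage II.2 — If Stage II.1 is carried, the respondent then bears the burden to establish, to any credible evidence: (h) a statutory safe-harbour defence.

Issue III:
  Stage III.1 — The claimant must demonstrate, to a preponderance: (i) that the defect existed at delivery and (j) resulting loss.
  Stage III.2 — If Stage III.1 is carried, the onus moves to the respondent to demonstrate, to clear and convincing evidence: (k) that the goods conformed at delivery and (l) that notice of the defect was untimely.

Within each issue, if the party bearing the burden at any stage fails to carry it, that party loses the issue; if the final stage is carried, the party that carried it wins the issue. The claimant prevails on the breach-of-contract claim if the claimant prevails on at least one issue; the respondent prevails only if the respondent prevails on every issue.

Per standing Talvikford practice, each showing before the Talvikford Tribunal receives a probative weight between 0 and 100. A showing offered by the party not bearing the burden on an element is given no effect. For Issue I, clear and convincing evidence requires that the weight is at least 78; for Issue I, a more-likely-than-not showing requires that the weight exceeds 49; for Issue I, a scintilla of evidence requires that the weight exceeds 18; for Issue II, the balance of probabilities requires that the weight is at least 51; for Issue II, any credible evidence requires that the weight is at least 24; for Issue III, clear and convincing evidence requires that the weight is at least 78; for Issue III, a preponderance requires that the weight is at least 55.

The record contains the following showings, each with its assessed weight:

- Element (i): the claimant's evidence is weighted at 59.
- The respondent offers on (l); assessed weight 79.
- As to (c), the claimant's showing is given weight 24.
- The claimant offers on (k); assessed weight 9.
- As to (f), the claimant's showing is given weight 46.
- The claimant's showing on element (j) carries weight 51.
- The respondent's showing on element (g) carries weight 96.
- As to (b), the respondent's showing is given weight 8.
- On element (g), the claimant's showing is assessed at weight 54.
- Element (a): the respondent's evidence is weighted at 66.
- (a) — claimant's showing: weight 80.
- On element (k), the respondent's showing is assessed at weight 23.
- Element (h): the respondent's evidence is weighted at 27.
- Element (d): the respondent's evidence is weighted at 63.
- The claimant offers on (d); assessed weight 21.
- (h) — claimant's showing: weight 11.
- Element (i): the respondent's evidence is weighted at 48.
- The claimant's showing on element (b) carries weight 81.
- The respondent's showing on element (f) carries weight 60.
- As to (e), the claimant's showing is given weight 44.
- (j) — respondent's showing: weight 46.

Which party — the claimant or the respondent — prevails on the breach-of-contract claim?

— Issue I —
At Stage I.1 the claimant must meet clear and convincing evidence (weight is at least 78): on (a) the weight is 80 (the respondent's 66 is given no effect), ≥ 78, so (a) meets the standard; on (b) the weight is 81 (the respondent's 8 is given no effect), ≥ 78, so (b) meets the standard.
  All elements met. The claimant retains the burden for Stage I.2.
At Stage I.2 the claimant must meet a scintilla of evidence (weight exceeds 18): on (c) the weight is 24, > 18, so (c) meets the standard; on (d) the weight is 21 (the respondent's 63 is given no effect), which does exceed 18, so (d) meets the standard.
  Stage I.2 carried; the burden remains with the claimant.
At Stage I.3 the claimant must meet a more-likely-than-not showing (weight exceeds 49): on (e) the weight is 44, ≤ 49, so (e) does not meet the standard; on (f) the weight is 46 (the respondent's 60 is given no effect), which does not exceed 49, so (f) does not meet the standard.
  Not every element is met, so the claimant fails to carry Stage I.3.
So the respondent prevails on this issue.
— Issue II —
At Stage II.1 the claimant must meet the balance of probabilities (weight is at least 51): on (g) the weight is 54 (the respondent's 96 is given no effect), which does reach 51, so (g) meets the standard.
  All elements met. The burden passes to the respondent.
At Stage II.2 the respondent must meet any credible evidence (weight is at least 24): on (h) the weight is 27 (the claimant's 11 is given no effect), ≥ 24, so (h) meets the standard.
  Stage II.2 carried; the final stage is satisfied.
All stages carried — the respondent prevails on this issue.
— Issue III —
At Stage III.1 the claimant must meet a preponderance (weight is at least 55): on (i) the weight is 59 (the respondent's 48 is given no effect), which does reach 55, so (i) meets the standard; on (j) the weight is 51 (the respondent's 46 is given no effect), < 55, so (j) does not meet the standard.
  Not every element is met, so the claimant fails to carry Stage III.1.
The respondent prevails on this issue.
Per-issue: Issue I → respondent; Issue II → respondent; Issue III → respondent. The claimant must prevail on at least one issue; overall, the respondent prevails.

respondent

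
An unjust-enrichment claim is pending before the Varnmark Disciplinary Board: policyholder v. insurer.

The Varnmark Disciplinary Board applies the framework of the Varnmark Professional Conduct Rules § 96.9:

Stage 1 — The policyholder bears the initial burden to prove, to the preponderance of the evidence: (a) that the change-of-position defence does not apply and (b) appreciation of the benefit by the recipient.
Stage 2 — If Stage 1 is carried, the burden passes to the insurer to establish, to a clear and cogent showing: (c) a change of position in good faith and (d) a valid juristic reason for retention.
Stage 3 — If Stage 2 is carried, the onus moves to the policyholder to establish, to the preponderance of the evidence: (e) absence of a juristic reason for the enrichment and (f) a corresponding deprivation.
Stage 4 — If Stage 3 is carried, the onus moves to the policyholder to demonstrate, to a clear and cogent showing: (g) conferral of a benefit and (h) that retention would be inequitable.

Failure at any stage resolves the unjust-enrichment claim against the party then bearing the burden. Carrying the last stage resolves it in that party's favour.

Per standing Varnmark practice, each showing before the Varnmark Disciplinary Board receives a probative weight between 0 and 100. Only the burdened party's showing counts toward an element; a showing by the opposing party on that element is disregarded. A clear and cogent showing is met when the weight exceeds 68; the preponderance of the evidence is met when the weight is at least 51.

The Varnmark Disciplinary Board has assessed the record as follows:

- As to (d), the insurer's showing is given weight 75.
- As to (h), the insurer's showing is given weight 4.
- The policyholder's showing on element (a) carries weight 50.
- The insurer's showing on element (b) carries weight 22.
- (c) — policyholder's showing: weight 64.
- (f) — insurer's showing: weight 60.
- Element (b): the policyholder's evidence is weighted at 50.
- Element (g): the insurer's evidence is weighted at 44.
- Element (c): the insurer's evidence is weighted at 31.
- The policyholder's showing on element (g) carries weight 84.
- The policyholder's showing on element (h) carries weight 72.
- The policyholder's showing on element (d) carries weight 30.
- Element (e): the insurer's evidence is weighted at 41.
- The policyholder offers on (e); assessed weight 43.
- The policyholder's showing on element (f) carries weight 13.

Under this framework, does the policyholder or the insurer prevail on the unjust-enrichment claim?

Stage 1 (policyholder, the preponderance of the evidence, weight is at least 51): (a) 50 < 51 — fails; (b) 50 (insurer's 22 disregarded) < 51 — fails.
  The policyholder does not carry Stage 1.
So the insurer prevails.

insurer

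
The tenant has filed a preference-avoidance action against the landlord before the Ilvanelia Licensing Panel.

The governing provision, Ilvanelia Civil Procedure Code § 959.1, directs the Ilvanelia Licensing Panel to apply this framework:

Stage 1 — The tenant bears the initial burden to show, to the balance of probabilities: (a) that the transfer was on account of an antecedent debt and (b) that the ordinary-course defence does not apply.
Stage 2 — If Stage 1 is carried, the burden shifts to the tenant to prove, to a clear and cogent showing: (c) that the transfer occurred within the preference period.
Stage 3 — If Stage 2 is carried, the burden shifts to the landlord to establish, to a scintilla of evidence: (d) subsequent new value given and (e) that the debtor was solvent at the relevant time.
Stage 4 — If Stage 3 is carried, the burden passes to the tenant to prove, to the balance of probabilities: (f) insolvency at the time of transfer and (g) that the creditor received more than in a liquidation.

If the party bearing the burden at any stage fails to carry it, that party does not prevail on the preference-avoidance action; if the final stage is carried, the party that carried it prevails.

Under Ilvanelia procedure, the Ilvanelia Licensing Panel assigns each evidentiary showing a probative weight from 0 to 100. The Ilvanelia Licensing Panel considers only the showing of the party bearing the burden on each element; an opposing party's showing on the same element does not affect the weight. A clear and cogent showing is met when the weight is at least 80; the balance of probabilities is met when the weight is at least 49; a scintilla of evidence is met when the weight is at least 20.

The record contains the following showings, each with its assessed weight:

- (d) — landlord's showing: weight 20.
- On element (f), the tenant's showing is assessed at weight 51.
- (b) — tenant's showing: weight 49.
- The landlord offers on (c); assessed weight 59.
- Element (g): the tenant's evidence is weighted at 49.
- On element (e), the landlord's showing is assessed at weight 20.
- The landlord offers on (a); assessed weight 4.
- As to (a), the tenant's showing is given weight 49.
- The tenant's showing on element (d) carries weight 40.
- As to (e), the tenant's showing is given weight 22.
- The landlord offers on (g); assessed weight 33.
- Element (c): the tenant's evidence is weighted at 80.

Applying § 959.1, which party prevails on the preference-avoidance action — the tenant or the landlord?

Stage 1 — burden on tenant; standard: the balance of probabilities (weight is at least 49).
    (a): 49 (landlord's 4 disregarded) ≥ 49 [met]
    (b): 49 ≥ 49 [met]
  Stage 1 is satisfied; the tenant continues to bear the burden.
Stage 2 — burden on tenant; standard: a clear and cogent showing (weight is at least 80).
    (c): 80 (landlord's 59 disregarded) ≥ 80 [met]
  Stage 2 carried; the burden shifts to the landlord.
Stage 3 — burden on landlord; standard: a scintilla of evidence (weight is at least 20).
    (d): 20 (tenant's 40 disregarded) ≥ 20 [met]
    (e): 20 (tenant's 22 disregarded) ≥ 20 [met]
  The landlord carries Stage 3; the tenant now bears the burden.
Stage 4 — burden on tenant; standard: the balance of probabilities (weight is at least 49).
    (f): 51 ≥ 49 [met]
    (g): 49 (landlord's 33 disregarded) ≥ 49 [met]
  All elements met at the final stage.
Every stage carried; the tenant prevails.

tenant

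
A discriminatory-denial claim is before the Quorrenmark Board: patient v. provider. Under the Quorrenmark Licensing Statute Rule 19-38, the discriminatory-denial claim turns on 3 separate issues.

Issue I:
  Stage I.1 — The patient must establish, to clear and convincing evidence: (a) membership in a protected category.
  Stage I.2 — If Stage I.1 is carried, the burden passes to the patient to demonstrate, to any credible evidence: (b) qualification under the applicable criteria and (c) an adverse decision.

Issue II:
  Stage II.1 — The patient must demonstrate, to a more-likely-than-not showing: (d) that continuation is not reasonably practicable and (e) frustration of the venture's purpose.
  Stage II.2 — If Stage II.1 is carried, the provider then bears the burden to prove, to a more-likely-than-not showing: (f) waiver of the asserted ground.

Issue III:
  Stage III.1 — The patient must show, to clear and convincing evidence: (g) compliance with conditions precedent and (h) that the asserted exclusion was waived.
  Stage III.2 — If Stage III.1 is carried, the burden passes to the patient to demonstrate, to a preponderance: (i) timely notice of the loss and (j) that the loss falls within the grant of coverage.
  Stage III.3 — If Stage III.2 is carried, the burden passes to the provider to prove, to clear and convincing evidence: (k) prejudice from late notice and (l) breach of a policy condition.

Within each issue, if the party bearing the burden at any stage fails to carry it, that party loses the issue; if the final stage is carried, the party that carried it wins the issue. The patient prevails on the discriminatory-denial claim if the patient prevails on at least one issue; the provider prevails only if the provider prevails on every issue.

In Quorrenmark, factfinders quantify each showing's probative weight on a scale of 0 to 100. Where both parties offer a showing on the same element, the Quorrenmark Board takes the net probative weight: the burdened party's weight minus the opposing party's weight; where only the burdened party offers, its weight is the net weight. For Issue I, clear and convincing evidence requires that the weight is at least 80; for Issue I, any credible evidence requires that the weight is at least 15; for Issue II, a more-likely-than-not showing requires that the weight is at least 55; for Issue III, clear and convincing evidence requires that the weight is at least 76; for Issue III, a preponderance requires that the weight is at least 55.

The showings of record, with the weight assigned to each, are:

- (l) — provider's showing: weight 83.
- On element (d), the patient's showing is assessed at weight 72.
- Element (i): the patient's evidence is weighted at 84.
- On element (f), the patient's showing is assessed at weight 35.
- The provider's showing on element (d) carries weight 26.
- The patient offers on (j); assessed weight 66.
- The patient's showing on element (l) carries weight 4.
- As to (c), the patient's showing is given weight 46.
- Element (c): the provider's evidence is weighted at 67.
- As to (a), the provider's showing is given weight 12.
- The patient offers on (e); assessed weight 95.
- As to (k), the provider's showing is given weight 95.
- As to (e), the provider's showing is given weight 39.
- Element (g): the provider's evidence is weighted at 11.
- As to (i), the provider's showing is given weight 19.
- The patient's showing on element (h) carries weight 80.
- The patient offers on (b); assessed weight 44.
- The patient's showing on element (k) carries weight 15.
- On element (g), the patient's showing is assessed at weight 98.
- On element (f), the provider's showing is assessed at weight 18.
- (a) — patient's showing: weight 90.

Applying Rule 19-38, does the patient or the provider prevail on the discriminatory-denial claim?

provider

— Issue I —
Stage I.1 (patient, clear and convincing evidence, weight is at least 80): (a) net 90−12=78 < 80 — fails.
  The patient does not carry Stage I.1.
The provider prevails on this issue.
— Issue II —
Stage II.1 — burden on patient; standard: a more-likely-than-not showing (weight is at least 55).
    (d): 72 − 26 = 46 < 55 [not met]
    (e): 95 − 39 = 56 ≥ 55 [met]
  Not every element is met, so the patient fails to carry Stage II.1.
The analysis ends at Stage II.1; the provider prevails on this issue.
— Issue III —
Stage III.1 — burden on patient; standard: clear and convincing evidence (weight is at least 76).
    (g): 98 − 11 = 87 ≥ 76 [met]
    (h): 80 ≥ 76 [met]
  Stage III.1 is satisfied; the patient continues to bear the burden.
Stage III.2 — burden on patient; standard: a preponderance (weight is at least 55).
    (i): 84 − 19 = 65 ≥ 55 [met]
    (j): 66 ≥ 55 [met]
  Stage III.2 is satisfied; the onus moves to the provider.
Stage III.3 — burden on provider; standard: clear and convincing evidence (weight is at least 76).
    (k): 95 − 15 = 80 ≥ 76 [met]
    (l): 83 − 4 = 79 ≥ 76 [met]
  All elements met at the final stage.
With every stage satisfied, the provider prevails on this issue.
Per-issue: Issue I → provider; Issue II → provider; Issue III → provider. The patient must prevail on at least one issue; overall, the provider prevails.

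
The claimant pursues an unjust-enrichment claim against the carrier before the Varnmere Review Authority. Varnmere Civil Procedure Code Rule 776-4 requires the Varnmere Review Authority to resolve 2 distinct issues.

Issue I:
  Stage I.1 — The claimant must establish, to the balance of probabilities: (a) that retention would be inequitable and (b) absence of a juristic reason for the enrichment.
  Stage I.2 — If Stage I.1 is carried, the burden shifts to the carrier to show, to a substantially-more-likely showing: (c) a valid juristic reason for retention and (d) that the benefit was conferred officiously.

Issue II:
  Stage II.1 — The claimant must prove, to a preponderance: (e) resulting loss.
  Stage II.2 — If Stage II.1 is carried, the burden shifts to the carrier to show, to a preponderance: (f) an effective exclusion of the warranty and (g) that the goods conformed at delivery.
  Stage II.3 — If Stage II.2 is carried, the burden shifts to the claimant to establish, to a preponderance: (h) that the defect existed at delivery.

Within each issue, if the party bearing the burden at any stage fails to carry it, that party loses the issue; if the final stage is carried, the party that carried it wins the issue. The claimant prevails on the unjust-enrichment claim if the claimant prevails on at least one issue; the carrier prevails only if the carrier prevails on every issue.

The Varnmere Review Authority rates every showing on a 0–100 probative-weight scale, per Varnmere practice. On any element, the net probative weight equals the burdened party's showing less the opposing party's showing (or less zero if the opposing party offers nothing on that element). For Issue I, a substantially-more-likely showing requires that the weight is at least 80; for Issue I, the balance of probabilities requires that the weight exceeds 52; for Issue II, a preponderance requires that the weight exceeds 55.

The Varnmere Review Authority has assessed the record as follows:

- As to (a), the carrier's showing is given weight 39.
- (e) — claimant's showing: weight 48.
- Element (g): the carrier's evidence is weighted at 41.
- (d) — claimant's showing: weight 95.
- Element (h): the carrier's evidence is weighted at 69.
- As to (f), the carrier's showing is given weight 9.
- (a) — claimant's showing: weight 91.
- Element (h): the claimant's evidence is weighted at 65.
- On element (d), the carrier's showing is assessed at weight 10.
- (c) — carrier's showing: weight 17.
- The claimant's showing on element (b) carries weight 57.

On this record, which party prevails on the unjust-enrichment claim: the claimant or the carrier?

— Issue I —
Stage I.1 (claimant, the balance of probabilities, weight exceeds 52): (a) net 91−39=52 ≤ 52 — fails; (b) 57 > 52 — meets.
  The claimant does not carry Stage I.1.
So the carrier prevails on this issue.
— Issue II —
At Stage II.1 the claimant must meet a preponderance (weight exceeds 55): on (e) the weight is 48, ≤ 55, so (e) does not meet the standard.
  Stage II.1 not carried; the claimant fails its burden.
The carrier prevails on this issue.
Per-issue: Issue I → carrier; Issue II → carrier. The claimant must prevail on at least one issue; overall, the carrier prevails.

carrier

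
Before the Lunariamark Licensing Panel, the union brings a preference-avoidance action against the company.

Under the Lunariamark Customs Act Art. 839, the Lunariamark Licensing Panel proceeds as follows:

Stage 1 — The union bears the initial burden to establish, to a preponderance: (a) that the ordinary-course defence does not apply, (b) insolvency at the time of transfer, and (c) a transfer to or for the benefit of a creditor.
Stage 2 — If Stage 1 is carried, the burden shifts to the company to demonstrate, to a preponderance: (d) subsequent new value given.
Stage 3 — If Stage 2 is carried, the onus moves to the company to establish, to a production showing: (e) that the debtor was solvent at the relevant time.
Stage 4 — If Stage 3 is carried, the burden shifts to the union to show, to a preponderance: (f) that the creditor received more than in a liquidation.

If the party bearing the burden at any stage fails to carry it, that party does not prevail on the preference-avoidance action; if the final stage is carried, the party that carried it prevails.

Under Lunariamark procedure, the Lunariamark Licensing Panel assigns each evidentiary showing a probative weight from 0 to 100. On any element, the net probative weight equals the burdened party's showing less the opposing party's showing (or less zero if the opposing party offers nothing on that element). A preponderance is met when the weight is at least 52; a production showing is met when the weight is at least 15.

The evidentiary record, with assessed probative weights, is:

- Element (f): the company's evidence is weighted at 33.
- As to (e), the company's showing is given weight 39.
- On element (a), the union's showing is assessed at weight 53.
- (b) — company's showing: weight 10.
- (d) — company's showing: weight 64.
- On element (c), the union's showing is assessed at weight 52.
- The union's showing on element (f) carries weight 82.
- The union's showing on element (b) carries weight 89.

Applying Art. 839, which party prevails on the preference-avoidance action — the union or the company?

At Stage 1 the union must meet a preponderance (weight is at least 52): on (a) the weight is 53, ≥ 52, so (a) meets the standard; on (b) the weight is 89 less the opposing 10 gives net 79, which does reach 52, so (b) meets the standard; on (c) the weight is 52, ≥ 52, so (c) meets the standard.
  All elements met. The burden passes to the company.
At Stage 2 the company must meet a preponderance (weight is at least 52): on (d) the weight is 64, which does reach 52, so (d) meets the standard.
  All elements met. The company retains the burden for Stage 3.
At Stage 3 the company must meet a production showing (weight is at least 15): on (e) the weight is 39, which does reach 15, so (e) meets the standard.
  All elements met. The burden passes to the union.
At Stage 4 the union must meet a preponderance (weight is at least 52): on (f) the weight is 82 less the opposing 33 gives net 49, < 52, so (f) does not meet the standard.
  The union does not carry Stage 4.
The company prevails.

company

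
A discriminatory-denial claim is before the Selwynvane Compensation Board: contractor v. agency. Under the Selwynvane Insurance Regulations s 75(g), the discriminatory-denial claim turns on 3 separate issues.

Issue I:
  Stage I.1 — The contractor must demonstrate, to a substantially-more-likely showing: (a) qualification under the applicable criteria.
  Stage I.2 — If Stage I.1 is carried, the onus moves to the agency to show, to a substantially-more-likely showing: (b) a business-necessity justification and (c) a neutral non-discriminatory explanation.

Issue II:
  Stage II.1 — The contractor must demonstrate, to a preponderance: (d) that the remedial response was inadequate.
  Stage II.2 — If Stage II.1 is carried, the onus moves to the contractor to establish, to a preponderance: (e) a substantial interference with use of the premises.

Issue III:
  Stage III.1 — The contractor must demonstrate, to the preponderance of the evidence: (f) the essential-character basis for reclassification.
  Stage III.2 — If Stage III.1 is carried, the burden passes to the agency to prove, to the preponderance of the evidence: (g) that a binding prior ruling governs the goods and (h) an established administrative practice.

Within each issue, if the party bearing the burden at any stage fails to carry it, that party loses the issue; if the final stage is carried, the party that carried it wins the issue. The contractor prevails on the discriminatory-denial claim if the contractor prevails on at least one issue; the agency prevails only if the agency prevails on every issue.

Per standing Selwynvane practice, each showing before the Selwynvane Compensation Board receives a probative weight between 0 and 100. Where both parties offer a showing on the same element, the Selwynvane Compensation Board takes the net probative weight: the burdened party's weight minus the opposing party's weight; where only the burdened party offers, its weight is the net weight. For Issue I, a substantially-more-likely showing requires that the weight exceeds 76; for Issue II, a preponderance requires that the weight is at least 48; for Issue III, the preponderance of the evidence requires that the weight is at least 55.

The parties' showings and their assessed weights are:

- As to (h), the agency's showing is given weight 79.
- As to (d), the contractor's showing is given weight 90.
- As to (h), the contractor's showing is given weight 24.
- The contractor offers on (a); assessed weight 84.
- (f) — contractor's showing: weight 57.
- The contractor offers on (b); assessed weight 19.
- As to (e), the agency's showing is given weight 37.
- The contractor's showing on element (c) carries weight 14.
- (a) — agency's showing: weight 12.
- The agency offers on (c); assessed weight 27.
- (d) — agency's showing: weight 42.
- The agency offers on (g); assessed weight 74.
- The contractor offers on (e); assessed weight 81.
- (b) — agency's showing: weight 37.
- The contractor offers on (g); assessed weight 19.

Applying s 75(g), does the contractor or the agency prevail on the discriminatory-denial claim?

— Issue I —
Stage I.1 — burden on contractor; standard: a substantially-more-likely showing (weight exceeds 76).
    (a): 84 − 12 = 72 ≤ 76 [not met]
  Stage I.1 not carried; the contractor fails its burden.
So the agency prevails on this issue.
— Issue II —
At Stage II.1 the contractor must meet a preponderance (weight is at least 48): on (d) the weight is 90 less the opposing 42 gives net 48, ≥ 48, so (d) meets the standard.
  Stage II.1 is satisfied; the contractor continues to bear the burden.
At Stage II.2 the contractor must meet a preponderance (weight is at least 48): on (e) the weight is 81 less the opposing 37 gives net 44, < 48, so (e) does not meet the standard.
  The contractor does not carry Stage II.2.
So the agency prevails on this issue.
— Issue III —
Stage III.1 (contractor, the preponderance of the evidence, weight is at least 55): (f) 57 ≥ 55 — meets.
  Stage III.1 is satisfied; the onus moves to the agency.
Stage III.2 (agency, the preponderance of the evidence, weight is at least 55): (g) net 74−19=55 ≥ 55 — meets; (h) net 79−24=55 ≥ 55 — meets.
  All elements met at the final stage.
With every stage satisfied, the agency prevails on this issue.
Per-issue: Issue I → agency; Issue II → agency; Issue III → agency. The contractor must prevail on at least one issue; overall, the agency prevails.

agency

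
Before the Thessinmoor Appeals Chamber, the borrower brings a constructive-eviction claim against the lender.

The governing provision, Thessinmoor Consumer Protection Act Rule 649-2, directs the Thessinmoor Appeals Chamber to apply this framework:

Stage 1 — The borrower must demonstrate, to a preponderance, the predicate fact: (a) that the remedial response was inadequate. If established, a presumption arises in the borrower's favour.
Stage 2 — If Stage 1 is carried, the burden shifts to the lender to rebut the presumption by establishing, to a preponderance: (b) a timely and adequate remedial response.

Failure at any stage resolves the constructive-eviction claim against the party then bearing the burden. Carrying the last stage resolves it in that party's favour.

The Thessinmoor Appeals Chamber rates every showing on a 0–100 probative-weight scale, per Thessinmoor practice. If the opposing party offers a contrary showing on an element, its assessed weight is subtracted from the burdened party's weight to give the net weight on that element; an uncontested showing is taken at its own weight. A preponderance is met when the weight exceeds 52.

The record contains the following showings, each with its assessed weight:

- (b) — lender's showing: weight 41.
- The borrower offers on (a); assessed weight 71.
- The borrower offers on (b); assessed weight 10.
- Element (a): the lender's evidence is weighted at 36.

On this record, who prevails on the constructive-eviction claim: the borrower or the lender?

Stage 1 — burden on borrower; standard: a preponderance (weight exceeds 52).
    (a): 71 − 36 = 35 ≤ 52 [not met]
  Stage 1 not carried; the borrower fails its burden.
So the lender prevails.

lender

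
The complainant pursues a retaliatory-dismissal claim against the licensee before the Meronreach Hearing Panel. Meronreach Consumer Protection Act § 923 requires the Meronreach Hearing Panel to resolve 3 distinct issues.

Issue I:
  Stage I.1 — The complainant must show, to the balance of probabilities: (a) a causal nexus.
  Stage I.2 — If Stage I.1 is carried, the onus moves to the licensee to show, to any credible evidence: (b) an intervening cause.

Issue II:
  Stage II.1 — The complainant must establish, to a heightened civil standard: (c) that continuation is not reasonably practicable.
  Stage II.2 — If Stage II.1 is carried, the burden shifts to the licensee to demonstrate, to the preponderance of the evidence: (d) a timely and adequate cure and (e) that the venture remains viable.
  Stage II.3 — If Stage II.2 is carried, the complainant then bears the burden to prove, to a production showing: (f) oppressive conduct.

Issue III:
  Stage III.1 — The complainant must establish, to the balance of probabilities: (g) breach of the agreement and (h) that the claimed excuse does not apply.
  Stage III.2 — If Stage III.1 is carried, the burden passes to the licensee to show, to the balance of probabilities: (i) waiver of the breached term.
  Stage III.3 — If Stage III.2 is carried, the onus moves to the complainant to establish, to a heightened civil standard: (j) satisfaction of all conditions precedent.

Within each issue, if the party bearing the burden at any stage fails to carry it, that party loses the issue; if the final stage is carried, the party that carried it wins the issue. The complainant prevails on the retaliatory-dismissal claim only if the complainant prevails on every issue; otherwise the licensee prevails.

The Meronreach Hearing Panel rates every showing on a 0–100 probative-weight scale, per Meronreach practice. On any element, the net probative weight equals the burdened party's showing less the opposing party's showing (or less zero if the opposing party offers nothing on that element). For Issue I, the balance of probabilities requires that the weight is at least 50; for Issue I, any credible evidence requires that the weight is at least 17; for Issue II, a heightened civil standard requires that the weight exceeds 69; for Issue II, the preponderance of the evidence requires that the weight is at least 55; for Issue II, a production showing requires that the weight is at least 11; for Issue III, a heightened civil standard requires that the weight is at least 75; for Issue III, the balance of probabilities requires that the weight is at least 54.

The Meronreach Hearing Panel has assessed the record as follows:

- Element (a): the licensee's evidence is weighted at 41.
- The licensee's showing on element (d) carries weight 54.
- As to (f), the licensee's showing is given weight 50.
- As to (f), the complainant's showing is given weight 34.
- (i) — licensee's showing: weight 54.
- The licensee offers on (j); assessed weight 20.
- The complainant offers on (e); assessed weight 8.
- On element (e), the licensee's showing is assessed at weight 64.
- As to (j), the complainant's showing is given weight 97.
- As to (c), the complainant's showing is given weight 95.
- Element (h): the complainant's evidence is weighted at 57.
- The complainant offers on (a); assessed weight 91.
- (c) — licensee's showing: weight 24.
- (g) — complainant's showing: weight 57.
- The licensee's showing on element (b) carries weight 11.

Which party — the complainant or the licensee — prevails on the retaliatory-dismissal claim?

— Issue I —
Stage I.1 — burden on complainant; standard: the balance of probabilities (weight is at least 50).
    (a): 91 − 41 = 50 ≥ 50 [met]
  Stage I.1 is satisfied; the onus moves to the licensee.
Stage I.2 — burden on licensee; standard: any credible evidence (weight is at least 17).
    (b): 11 < 17 [not met]
  The licensee does not carry Stage I.2.
So the complainant prevails on this issue.
— Issue II —
Stage II.1 — burden on complainant; standard: a heightened civil standard (weight exceeds 69).
    (c): 95 − 24 = 71 > 69 [met]
  The complainant carries Stage II.1; the licensee now bears the burden.
Stage II.2 — burden on licensee; standard: the preponderance of the evidence (weight is at least 55).
    (d): 54 < 55 [not met]
    (e): 64 − 8 = 56 ≥ 55 [met]
  Stage II.2 not carried; the licensee fails its burden.
So the complainant prevails on this issue.
— Issue III —
At Stage III.1 the complainant must meet the balance of probabilities (weight is at least 54): on (g) the weight is 57, which does reach 54, so (g) meets the standard; on (h) the weight is 57, which does reach 54, so (h) meets the standard.
  Stage III.1 is satisfied; the onus moves to the licensee.
At Stage III.2 the licensee must meet the balance of probabilities (weight is at least 54): on (i) the weight is 54, which does reach 54, so (i) meets the standard.
  The licensee carries Stage III.2; the complainant now bears the burden.
At Stage III.3 the complainant must meet a heightened civil standard (weight is at least 75): on (j) the weight is 97 less the opposing 20 gives net 77, ≥ 75, so (j) meets the standard.
  The complainant carries the last stage.
With every stage satisfied, the complainant prevails on this issue.
Per-issue: Issue I → complainant; Issue II → complainant; Issue III → complainant. The complainant must prevail on every issue; overall, the complainant prevails.

complainant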